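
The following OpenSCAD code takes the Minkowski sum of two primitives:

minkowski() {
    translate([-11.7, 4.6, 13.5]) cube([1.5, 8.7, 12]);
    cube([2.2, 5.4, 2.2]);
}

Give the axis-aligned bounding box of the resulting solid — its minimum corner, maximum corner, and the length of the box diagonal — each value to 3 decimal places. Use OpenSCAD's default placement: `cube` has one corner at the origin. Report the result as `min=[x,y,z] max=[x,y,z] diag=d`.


min=[-11.700,4.600,13.500] max=[-8.000,18.700,27.700] diag=20.350

A = translate([-11.7, 4.6, 13.5]) cube([1.5, 8.7, 12]) → bbox [-11.7,4.6,13.5] .. [-10.2,13.3,25.5]
B = cube([2.2, 5.4, 2.2]) → bbox [0,0,0] .. [2.2,5.4,2.2]
lo = A.lo+B.lo = [-11.7+0, 4.6+0, 13.5+0] = [-11.700,4.600,13.500]
hi = A.hi+B.hi = [-10.2+2.2, 13.3+5.4, 25.5+2.2] = [-8.000,18.700,27.700]
diag = √(3.7²+14.1²+14.2²) = √414.14 = 20.350


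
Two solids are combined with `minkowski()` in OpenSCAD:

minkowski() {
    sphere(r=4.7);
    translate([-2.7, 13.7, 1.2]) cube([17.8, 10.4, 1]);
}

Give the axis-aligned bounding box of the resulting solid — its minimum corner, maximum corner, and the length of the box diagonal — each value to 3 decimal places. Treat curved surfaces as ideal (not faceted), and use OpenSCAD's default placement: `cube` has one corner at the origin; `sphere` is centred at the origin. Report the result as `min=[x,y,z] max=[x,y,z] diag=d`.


A = translate([-2.7, 13.7, 1.2]) cube([17.8, 10.4, 1]) → bbox [-2.7,13.7,1.2] .. [15.1,24.1,2.2]
B = sphere(r=4.7) → bbox [-4.7,-4.7,-4.7] .. [4.7,4.7,4.7]
lo = A.lo+B.lo = [-2.7-4.7, 13.7-4.7, 1.2-4.7] = [-7.400,9.000,-3.500]
hi = A.hi+B.hi = [15.1+4.7, 24.1+4.7, 2.2+4.7] = [19.800,28.800,6.900]
diag = √(27.2²+19.8²+10.4²) = √1240.04 = 35.214

min=[-7.400,9.000,-3.500] max=[19.800,28.800,6.900] diag=35.214


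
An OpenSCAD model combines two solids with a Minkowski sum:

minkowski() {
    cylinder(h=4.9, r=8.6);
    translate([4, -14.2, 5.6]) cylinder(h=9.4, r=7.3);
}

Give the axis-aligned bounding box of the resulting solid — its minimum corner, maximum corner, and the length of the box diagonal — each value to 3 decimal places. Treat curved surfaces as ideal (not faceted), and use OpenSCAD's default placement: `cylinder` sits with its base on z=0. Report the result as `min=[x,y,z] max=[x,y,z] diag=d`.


A = translate([4, -14.2, 5.6]) cylinder(h=9.4, r=7.3) → bbox [-3.3,-21.5,5.6] .. [11.3,-6.9,15]
B = cylinder(h=4.9, r=8.6) → bbox [-8.6,-8.6,0] .. [8.6,8.6,4.9]
lo = A.lo+B.lo = [-3.3-8.6, -21.5-8.6, 5.6+0] = [-11.900,-30.100,5.600]
hi = A.hi+B.hi = [11.3+8.6, -6.9+8.6, 15+4.9] = [19.900,1.700,19.900]
diag = √(31.8²+31.8²+14.3²) = √2226.97 = 47.191

min=[-11.900,-30.100,5.600] max=[19.900,1.700,19.900] diag=47.191


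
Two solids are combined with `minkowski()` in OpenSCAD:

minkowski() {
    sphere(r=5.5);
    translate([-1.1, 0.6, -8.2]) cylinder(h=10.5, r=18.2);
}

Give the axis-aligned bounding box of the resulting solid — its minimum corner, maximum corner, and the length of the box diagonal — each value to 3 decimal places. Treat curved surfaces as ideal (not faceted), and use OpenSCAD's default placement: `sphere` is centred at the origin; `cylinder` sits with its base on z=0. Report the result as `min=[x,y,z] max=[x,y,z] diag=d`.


min=[-24.800,-23.100,-13.700] max=[22.600,24.300,7.800] diag=70.397

A = translate([-1.1, 0.6, -8.2]) cylinder(h=10.5, r=18.2) → bbox [-19.3,-17.6,-8.2] .. [17.1,18.8,2.3]
B = sphere(r=5.5) → bbox [-5.5,-5.5,-5.5] .. [5.5,5.5,5.5]
lo = A.lo+B.lo = [-19.3-5.5, -17.6-5.5, -8.2-5.5] = [-24.800,-23.100,-13.700]
hi = A.hi+B.hi = [17.1+5.5, 18.8+5.5, 2.3+5.5] = [22.600,24.300,7.800]
diag = √(47.4²+47.4²+21.5²) = √4955.77 = 70.397


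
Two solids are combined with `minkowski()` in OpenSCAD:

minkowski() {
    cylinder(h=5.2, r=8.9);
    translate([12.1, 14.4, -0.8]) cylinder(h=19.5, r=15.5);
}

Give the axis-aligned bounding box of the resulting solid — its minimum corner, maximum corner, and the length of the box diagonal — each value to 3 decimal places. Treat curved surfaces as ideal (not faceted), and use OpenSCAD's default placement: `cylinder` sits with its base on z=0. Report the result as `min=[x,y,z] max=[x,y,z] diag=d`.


min=[-12.300,-10.000,-0.800] max=[36.500,38.800,23.900] diag=73.301

A = translate([12.1, 14.4, -0.8]) cylinder(h=19.5, r=15.5) → bbox [-3.4,-1.1,-0.8] .. [27.6,29.9,18.7]
B = cylinder(h=5.2, r=8.9) → bbox [-8.9,-8.9,0] .. [8.9,8.9,5.2]
lo = A.lo+B.lo = [-3.4-8.9, -1.1-8.9, -0.8+0] = [-12.300,-10.000,-0.800]
hi = A.hi+B.hi = [27.6+8.9, 29.9+8.9, 18.7+5.2] = [36.500,38.800,23.900]
diag = √(48.8²+48.8²+24.7²) = √5372.97 = 73.301


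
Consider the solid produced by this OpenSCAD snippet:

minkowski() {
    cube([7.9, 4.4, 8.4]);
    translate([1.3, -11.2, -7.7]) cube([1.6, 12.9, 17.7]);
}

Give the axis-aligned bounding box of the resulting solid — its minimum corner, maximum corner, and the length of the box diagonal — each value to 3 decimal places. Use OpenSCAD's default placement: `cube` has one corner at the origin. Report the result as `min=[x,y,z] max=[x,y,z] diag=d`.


min=[1.300,-11.200,-7.700] max=[10.800,6.100,18.400] diag=32.722

A = translate([1.3, -11.2, -7.7]) cube([1.6, 12.9, 17.7]) → bbox [1.3,-11.2,-7.7] .. [2.9,1.7,10]
B = cube([7.9, 4.4, 8.4]) → bbox [0,0,0] .. [7.9,4.4,8.4]
lo = A.lo+B.lo = [1.3+0, -11.2+0, -7.7+0] = [1.300,-11.200,-7.700]
hi = A.hi+B.hi = [2.9+7.9, 1.7+4.4, 10+8.4] = [10.800,6.100,18.400]
diag = √(9.5²+17.3²+26.1²) = √1070.75 = 32.722


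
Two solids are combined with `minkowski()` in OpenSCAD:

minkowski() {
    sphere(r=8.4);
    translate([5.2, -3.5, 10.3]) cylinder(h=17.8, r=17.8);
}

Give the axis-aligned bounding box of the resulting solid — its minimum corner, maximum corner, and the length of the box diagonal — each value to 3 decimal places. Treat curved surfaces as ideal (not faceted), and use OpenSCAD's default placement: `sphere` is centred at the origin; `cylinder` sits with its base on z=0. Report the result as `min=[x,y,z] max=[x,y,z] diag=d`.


min=[-21.000,-29.700,1.900] max=[31.400,22.700,36.500] diag=81.784

A = translate([5.2, -3.5, 10.3]) cylinder(h=17.8, r=17.8) → bbox [-12.6,-21.3,10.3] .. [23,14.3,28.1]
B = sphere(r=8.4) → bbox [-8.4,-8.4,-8.4] .. [8.4,8.4,8.4]
lo = A.lo+B.lo = [-12.6-8.4, -21.3-8.4, 10.3-8.4] = [-21.000,-29.700,1.900]
hi = A.hi+B.hi = [23+8.4, 14.3+8.4, 28.1+8.4] = [31.400,22.700,36.500]
diag = √(52.4²+52.4²+34.6²) = √6688.68 = 81.784


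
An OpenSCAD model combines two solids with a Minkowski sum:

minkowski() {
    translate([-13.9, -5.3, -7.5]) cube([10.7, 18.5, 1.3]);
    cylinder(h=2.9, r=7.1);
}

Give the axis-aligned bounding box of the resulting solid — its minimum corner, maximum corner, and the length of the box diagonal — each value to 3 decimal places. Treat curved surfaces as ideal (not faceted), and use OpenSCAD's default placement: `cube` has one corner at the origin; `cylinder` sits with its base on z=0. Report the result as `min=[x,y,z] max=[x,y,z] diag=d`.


min=[-21.000,-12.400,-7.500] max=[3.900,20.300,-3.300] diag=41.315

A = translate([-13.9, -5.3, -7.5]) cube([10.7, 18.5, 1.3]) → bbox [-13.9,-5.3,-7.5] .. [-3.2,13.2,-6.2]
B = cylinder(h=2.9, r=7.1) → bbox [-7.1,-7.1,0] .. [7.1,7.1,2.9]
lo = A.lo+B.lo = [-13.9-7.1, -5.3-7.1, -7.5+0] = [-21.000,-12.400,-7.500]
hi = A.hi+B.hi = [-3.2+7.1, 13.2+7.1, -6.2+2.9] = [3.900,20.300,-3.300]
diag = √(24.9²+32.7²+4.2²) = √1706.94 = 41.315


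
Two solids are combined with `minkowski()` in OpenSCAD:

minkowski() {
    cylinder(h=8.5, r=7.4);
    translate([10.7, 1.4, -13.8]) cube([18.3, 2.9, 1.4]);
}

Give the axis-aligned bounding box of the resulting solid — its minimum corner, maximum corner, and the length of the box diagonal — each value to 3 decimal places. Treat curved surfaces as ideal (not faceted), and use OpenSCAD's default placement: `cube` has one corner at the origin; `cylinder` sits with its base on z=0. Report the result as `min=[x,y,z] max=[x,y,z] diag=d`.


min=[3.300,-6.000,-13.800] max=[36.400,11.700,-3.900] diag=38.819

A = translate([10.7, 1.4, -13.8]) cube([18.3, 2.9, 1.4]) → bbox [10.7,1.4,-13.8] .. [29,4.3,-12.4]
B = cylinder(h=8.5, r=7.4) → bbox [-7.4,-7.4,0] .. [7.4,7.4,8.5]
lo = A.lo+B.lo = [10.7-7.4, 1.4-7.4, -13.8+0] = [3.300,-6.000,-13.800]
hi = A.hi+B.hi = [29+7.4, 4.3+7.4, -12.4+8.5] = [36.400,11.700,-3.900]
diag = √(33.1²+17.7²+9.9²) = √1506.91 = 38.819


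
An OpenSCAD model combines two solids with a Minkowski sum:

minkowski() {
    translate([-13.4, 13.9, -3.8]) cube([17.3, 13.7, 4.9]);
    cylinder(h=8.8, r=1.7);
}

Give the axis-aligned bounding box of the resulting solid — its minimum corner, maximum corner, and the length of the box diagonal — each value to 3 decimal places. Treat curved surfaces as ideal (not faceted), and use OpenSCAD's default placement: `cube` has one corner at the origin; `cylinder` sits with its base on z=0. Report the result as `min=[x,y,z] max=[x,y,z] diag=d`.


min=[-15.100,12.200,-3.800] max=[5.600,29.300,9.900] diag=30.143

A = translate([-13.4, 13.9, -3.8]) cube([17.3, 13.7, 4.9]) → bbox [-13.4,13.9,-3.8] .. [3.9,27.6,1.1]
B = cylinder(h=8.8, r=1.7) → bbox [-1.7,-1.7,0] .. [1.7,1.7,8.8]
lo = A.lo+B.lo = [-13.4-1.7, 13.9-1.7, -3.8+0] = [-15.100,12.200,-3.800]
hi = A.hi+B.hi = [3.9+1.7, 27.6+1.7, 1.1+8.8] = [5.600,29.300,9.900]
diag = √(20.7²+17.1²+13.7²) = √908.59 = 30.143


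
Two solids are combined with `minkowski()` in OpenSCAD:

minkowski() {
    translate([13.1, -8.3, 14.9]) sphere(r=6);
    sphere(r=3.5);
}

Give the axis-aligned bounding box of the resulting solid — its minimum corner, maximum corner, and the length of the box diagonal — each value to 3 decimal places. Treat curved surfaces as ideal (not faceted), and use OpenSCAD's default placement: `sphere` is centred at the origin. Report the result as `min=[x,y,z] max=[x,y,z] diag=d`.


min=[3.600,-17.800,5.400] max=[22.600,1.200,24.400] diag=32.909

A = translate([13.1, -8.3, 14.9]) sphere(r=6) → bbox [7.1,-14.3,8.9] .. [19.1,-2.3,20.9]
B = sphere(r=3.5) → bbox [-3.5,-3.5,-3.5] .. [3.5,3.5,3.5]
lo = A.lo+B.lo = [7.1-3.5, -14.3-3.5, 8.9-3.5] = [3.600,-17.800,5.400]
hi = A.hi+B.hi = [19.1+3.5, -2.3+3.5, 20.9+3.5] = [22.600,1.200,24.400]
diag = √(19²+19²+19²) = √1083 = 32.909


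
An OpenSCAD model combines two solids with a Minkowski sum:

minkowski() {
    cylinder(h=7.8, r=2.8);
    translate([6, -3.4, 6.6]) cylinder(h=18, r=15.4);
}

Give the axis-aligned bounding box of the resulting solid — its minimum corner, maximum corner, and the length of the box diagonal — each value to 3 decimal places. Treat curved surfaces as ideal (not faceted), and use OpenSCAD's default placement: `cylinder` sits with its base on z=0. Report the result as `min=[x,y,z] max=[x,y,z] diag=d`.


A = translate([6, -3.4, 6.6]) cylinder(h=18, r=15.4) → bbox [-9.4,-18.8,6.6] .. [21.4,12,24.6]
B = cylinder(h=7.8, r=2.8) → bbox [-2.8,-2.8,0] .. [2.8,2.8,7.8]
lo = A.lo+B.lo = [-9.4-2.8, -18.8-2.8, 6.6+0] = [-12.200,-21.600,6.600]
hi = A.hi+B.hi = [21.4+2.8, 12+2.8, 24.6+7.8] = [24.200,14.800,32.400]
diag = √(36.4²+36.4²+25.8²) = √3315.56 = 57.581

min=[-12.200,-21.600,6.600] max=[24.200,14.800,32.400] diag=57.581


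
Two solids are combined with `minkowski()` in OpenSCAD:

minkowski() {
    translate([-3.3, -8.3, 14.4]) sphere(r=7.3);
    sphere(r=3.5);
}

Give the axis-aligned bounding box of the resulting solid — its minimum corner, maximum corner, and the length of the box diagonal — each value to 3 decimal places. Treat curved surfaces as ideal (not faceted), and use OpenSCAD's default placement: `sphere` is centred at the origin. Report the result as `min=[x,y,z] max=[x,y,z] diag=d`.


A = translate([-3.3, -8.3, 14.4]) sphere(r=7.3) → bbox [-10.6,-15.6,7.1] .. [4,-1,21.7]
B = sphere(r=3.5) → bbox [-3.5,-3.5,-3.5] .. [3.5,3.5,3.5]
lo = A.lo+B.lo = [-10.6-3.5, -15.6-3.5, 7.1-3.5] = [-14.100,-19.100,3.600]
hi = A.hi+B.hi = [4+3.5, -1+3.5, 21.7+3.5] = [7.500,2.500,25.200]
diag = √(21.6²+21.6²+21.6²) = √1399.68 = 37.412

min=[-14.100,-19.100,3.600] max=[7.500,2.500,25.200] diag=37.412


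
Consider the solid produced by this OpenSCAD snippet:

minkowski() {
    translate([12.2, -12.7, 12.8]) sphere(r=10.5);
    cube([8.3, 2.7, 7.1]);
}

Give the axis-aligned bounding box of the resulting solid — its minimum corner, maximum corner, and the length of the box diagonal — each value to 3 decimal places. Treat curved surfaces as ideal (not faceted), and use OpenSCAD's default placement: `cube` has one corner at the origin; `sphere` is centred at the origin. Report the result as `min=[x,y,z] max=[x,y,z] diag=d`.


min=[1.700,-23.200,2.300] max=[31.000,0.500,30.400] diag=47.008

A = translate([12.2, -12.7, 12.8]) sphere(r=10.5) → bbox [1.7,-23.2,2.3] .. [22.7,-2.2,23.3]
B = cube([8.3, 2.7, 7.1]) → bbox [0,0,0] .. [8.3,2.7,7.1]
lo = A.lo+B.lo = [1.7+0, -23.2+0, 2.3+0] = [1.700,-23.200,2.300]
hi = A.hi+B.hi = [22.7+8.3, -2.2+2.7, 23.3+7.1] = [31.000,0.500,30.400]
diag = √(29.3²+23.7²+28.1²) = √2209.79 = 47.008


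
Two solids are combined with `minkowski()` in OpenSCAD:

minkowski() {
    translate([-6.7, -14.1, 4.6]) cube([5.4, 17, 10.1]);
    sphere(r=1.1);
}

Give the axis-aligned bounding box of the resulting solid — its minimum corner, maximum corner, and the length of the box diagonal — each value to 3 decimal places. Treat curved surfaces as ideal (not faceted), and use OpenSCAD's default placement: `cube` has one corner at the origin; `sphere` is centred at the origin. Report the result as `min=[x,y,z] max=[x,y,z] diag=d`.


min=[-7.800,-15.200,3.500] max=[-0.200,4.000,15.800] diag=24.035

A = translate([-6.7, -14.1, 4.6]) cube([5.4, 17, 10.1]) → bbox [-6.7,-14.1,4.6] .. [-1.3,2.9,14.7]
B = sphere(r=1.1) → bbox [-1.1,-1.1,-1.1] .. [1.1,1.1,1.1]
lo = A.lo+B.lo = [-6.7-1.1, -14.1-1.1, 4.6-1.1] = [-7.800,-15.200,3.500]
hi = A.hi+B.hi = [-1.3+1.1, 2.9+1.1, 14.7+1.1] = [-0.200,4.000,15.800]
diag = √(7.6²+19.2²+12.3²) = √577.69 = 24.035


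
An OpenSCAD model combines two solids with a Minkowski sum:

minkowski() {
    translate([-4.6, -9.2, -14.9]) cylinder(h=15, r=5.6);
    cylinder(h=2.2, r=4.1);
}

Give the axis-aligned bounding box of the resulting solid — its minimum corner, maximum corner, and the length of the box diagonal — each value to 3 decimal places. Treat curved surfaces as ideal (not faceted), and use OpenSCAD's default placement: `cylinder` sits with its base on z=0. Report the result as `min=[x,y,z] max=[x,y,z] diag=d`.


min=[-14.300,-18.900,-14.900] max=[5.100,0.500,2.300] diag=32.381

A = translate([-4.6, -9.2, -14.9]) cylinder(h=15, r=5.6) → bbox [-10.2,-14.8,-14.9] .. [1,-3.6,0.1]
B = cylinder(h=2.2, r=4.1) → bbox [-4.1,-4.1,0] .. [4.1,4.1,2.2]
lo = A.lo+B.lo = [-10.2-4.1, -14.8-4.1, -14.9+0] = [-14.300,-18.900,-14.900]
hi = A.hi+B.hi = [1+4.1, -3.6+4.1, 0.1+2.2] = [5.100,0.500,2.300]
diag = √(19.4²+19.4²+17.2²) = √1048.56 = 32.381


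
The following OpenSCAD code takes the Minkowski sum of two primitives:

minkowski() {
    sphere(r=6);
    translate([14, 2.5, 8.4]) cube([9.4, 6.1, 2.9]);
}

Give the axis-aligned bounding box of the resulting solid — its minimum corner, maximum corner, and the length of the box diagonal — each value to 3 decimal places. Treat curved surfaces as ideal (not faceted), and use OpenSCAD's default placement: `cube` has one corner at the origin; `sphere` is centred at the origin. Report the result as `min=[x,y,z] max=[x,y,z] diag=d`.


A = translate([14, 2.5, 8.4]) cube([9.4, 6.1, 2.9]) → bbox [14,2.5,8.4] .. [23.4,8.6,11.3]
B = sphere(r=6) → bbox [-6,-6,-6] .. [6,6,6]
lo = A.lo+B.lo = [14-6, 2.5-6, 8.4-6] = [8.000,-3.500,2.400]
hi = A.hi+B.hi = [23.4+6, 8.6+6, 11.3+6] = [29.400,14.600,17.300]
diag = √(21.4²+18.1²+14.9²) = √1007.58 = 31.742

min=[8.000,-3.500,2.400] max=[29.400,14.600,17.300] diag=31.742


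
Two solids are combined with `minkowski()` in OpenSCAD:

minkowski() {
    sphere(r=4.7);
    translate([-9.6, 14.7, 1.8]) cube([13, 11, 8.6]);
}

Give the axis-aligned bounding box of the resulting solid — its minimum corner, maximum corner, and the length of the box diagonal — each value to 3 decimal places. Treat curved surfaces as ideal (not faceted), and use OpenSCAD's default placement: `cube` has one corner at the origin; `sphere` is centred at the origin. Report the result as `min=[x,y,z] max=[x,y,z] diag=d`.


A = translate([-9.6, 14.7, 1.8]) cube([13, 11, 8.6]) → bbox [-9.6,14.7,1.8] .. [3.4,25.7,10.4]
B = sphere(r=4.7) → bbox [-4.7,-4.7,-4.7] .. [4.7,4.7,4.7]
lo = A.lo+B.lo = [-9.6-4.7, 14.7-4.7, 1.8-4.7] = [-14.300,10.000,-2.900]
hi = A.hi+B.hi = [3.4+4.7, 25.7+4.7, 10.4+4.7] = [8.100,30.400,15.100]
diag = √(22.4²+20.4²+18²) = √1241.92 = 35.241

min=[-14.300,10.000,-2.900] max=[8.100,30.400,15.100] diag=35.241


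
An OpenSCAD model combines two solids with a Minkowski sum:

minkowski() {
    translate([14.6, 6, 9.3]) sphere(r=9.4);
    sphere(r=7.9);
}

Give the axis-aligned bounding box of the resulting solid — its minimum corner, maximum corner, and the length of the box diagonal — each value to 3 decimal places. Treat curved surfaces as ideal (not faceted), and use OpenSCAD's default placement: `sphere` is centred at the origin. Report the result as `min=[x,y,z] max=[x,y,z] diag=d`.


min=[-2.700,-11.300,-8.000] max=[31.900,23.300,26.600] diag=59.929

A = translate([14.6, 6, 9.3]) sphere(r=9.4) → bbox [5.2,-3.4,-0.1] .. [24,15.4,18.7]
B = sphere(r=7.9) → bbox [-7.9,-7.9,-7.9] .. [7.9,7.9,7.9]
lo = A.lo+B.lo = [5.2-7.9, -3.4-7.9, -0.1-7.9] = [-2.700,-11.300,-8.000]
hi = A.hi+B.hi = [24+7.9, 15.4+7.9, 18.7+7.9] = [31.900,23.300,26.600]
diag = √(34.6²+34.6²+34.6²) = √3591.48 = 59.929


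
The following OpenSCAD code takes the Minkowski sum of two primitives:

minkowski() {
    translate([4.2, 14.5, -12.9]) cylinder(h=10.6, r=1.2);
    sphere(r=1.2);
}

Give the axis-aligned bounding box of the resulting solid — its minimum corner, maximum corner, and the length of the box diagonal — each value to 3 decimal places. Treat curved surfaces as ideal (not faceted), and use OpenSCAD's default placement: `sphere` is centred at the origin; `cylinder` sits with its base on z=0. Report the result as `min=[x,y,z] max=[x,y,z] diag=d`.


A = translate([4.2, 14.5, -12.9]) cylinder(h=10.6, r=1.2) → bbox [3,13.3,-12.9] .. [5.4,15.7,-2.3]
B = sphere(r=1.2) → bbox [-1.2,-1.2,-1.2] .. [1.2,1.2,1.2]
lo = A.lo+B.lo = [3-1.2, 13.3-1.2, -12.9-1.2] = [1.800,12.100,-14.100]
hi = A.hi+B.hi = [5.4+1.2, 15.7+1.2, -2.3+1.2] = [6.600,16.900,-1.100]
diag = √(4.8²+4.8²+13²) = √215.08 = 14.666

min=[1.800,12.100,-14.100] max=[6.600,16.900,-1.100] diag=14.666


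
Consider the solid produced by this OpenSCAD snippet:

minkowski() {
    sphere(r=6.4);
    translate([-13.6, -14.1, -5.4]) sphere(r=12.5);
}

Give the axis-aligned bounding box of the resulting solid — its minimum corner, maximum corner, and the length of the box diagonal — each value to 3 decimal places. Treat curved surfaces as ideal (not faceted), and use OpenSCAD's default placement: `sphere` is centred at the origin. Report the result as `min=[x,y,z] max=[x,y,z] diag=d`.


min=[-32.500,-33.000,-24.300] max=[5.300,4.800,13.500] diag=65.472

A = translate([-13.6, -14.1, -5.4]) sphere(r=12.5) → bbox [-26.1,-26.6,-17.9] .. [-1.1,-1.6,7.1]
B = sphere(r=6.4) → bbox [-6.4,-6.4,-6.4] .. [6.4,6.4,6.4]
lo = A.lo+B.lo = [-26.1-6.4, -26.6-6.4, -17.9-6.4] = [-32.500,-33.000,-24.300]
hi = A.hi+B.hi = [-1.1+6.4, -1.6+6.4, 7.1+6.4] = [5.300,4.800,13.500]
diag = √(37.8²+37.8²+37.8²) = √4286.52 = 65.472


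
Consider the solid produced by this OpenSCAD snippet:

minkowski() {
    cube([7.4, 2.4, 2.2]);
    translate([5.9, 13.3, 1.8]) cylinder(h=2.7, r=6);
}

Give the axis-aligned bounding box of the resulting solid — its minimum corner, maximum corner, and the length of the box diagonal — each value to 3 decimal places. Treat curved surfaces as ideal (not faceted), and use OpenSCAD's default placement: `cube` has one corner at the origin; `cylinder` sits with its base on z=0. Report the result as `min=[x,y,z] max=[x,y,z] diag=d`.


min=[-0.100,7.300,1.800] max=[19.300,21.700,6.700] diag=24.652

A = translate([5.9, 13.3, 1.8]) cylinder(h=2.7, r=6) → bbox [-0.1,7.3,1.8] .. [11.9,19.3,4.5]
B = cube([7.4, 2.4, 2.2]) → bbox [0,0,0] .. [7.4,2.4,2.2]
lo = A.lo+B.lo = [-0.1+0, 7.3+0, 1.8+0] = [-0.100,7.300,1.800]
hi = A.hi+B.hi = [11.9+7.4, 19.3+2.4, 4.5+2.2] = [19.300,21.700,6.700]
diag = √(19.4²+14.4²+4.9²) = √607.73 = 24.652


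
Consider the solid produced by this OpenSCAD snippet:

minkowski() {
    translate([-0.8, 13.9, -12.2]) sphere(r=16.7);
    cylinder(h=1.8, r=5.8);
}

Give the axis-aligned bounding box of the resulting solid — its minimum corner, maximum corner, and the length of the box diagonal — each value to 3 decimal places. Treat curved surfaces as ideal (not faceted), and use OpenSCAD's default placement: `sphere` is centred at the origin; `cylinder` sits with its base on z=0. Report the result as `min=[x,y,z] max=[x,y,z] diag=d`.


A = translate([-0.8, 13.9, -12.2]) sphere(r=16.7) → bbox [-17.5,-2.8,-28.9] .. [15.9,30.6,4.5]
B = cylinder(h=1.8, r=5.8) → bbox [-5.8,-5.8,0] .. [5.8,5.8,1.8]
lo = A.lo+B.lo = [-17.5-5.8, -2.8-5.8, -28.9+0] = [-23.300,-8.600,-28.900]
hi = A.hi+B.hi = [15.9+5.8, 30.6+5.8, 4.5+1.8] = [21.700,36.400,6.300]
diag = √(45²+45²+35.2²) = √5289.04 = 72.726

min=[-23.300,-8.600,-28.900] max=[21.700,36.400,6.300] diag=72.726


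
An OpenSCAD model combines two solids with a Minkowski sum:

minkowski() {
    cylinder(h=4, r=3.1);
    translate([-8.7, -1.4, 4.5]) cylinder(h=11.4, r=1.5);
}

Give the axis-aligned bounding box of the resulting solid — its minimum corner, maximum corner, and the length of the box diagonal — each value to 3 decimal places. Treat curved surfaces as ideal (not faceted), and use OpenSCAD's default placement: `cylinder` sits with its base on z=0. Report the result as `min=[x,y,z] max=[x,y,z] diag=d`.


min=[-13.300,-6.000,4.500] max=[-4.100,3.200,19.900] diag=20.160

A = translate([-8.7, -1.4, 4.5]) cylinder(h=11.4, r=1.5) → bbox [-10.2,-2.9,4.5] .. [-7.2,0.1,15.9]
B = cylinder(h=4, r=3.1) → bbox [-3.1,-3.1,0] .. [3.1,3.1,4]
lo = A.lo+B.lo = [-10.2-3.1, -2.9-3.1, 4.5+0] = [-13.300,-6.000,4.500]
hi = A.hi+B.hi = [-7.2+3.1, 0.1+3.1, 15.9+4] = [-4.100,3.200,19.900]
diag = √(9.2²+9.2²+15.4²) = √406.44 = 20.160


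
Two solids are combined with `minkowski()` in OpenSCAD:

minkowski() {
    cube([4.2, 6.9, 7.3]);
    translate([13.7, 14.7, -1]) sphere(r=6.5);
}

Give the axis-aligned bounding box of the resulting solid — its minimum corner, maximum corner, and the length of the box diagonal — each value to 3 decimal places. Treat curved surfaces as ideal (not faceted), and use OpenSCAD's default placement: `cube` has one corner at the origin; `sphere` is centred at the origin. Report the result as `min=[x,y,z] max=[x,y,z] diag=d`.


min=[7.200,8.200,-7.500] max=[24.400,28.100,12.800] diag=33.226

A = translate([13.7, 14.7, -1]) sphere(r=6.5) → bbox [7.2,8.2,-7.5] .. [20.2,21.2,5.5]
B = cube([4.2, 6.9, 7.3]) → bbox [0,0,0] .. [4.2,6.9,7.3]
lo = A.lo+B.lo = [7.2+0, 8.2+0, -7.5+0] = [7.200,8.200,-7.500]
hi = A.hi+B.hi = [20.2+4.2, 21.2+6.9, 5.5+7.3] = [24.400,28.100,12.800]
diag = √(17.2²+19.9²+20.3²) = √1103.94 = 33.226


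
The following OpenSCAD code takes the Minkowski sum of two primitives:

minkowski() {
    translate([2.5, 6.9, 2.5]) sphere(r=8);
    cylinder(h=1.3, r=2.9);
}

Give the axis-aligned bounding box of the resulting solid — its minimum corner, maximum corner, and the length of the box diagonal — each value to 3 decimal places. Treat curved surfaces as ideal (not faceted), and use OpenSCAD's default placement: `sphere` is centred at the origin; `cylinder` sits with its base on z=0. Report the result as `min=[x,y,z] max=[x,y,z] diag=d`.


min=[-8.400,-4.000,-5.500] max=[13.400,17.800,11.800] diag=35.352

A = translate([2.5, 6.9, 2.5]) sphere(r=8) → bbox [-5.5,-1.1,-5.5] .. [10.5,14.9,10.5]
B = cylinder(h=1.3, r=2.9) → bbox [-2.9,-2.9,0] .. [2.9,2.9,1.3]
lo = A.lo+B.lo = [-5.5-2.9, -1.1-2.9, -5.5+0] = [-8.400,-4.000,-5.500]
hi = A.hi+B.hi = [10.5+2.9, 14.9+2.9, 10.5+1.3] = [13.400,17.800,11.800]
diag = √(21.8²+21.8²+17.3²) = √1249.77 = 35.352


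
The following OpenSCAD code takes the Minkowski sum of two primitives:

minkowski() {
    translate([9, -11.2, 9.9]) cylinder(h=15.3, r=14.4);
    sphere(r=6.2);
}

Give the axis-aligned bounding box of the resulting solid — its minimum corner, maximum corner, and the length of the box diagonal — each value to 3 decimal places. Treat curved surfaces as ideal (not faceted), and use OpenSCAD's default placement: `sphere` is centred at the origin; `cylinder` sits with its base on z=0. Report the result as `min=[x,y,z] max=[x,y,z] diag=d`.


A = translate([9, -11.2, 9.9]) cylinder(h=15.3, r=14.4) → bbox [-5.4,-25.6,9.9] .. [23.4,3.2,25.2]
B = sphere(r=6.2) → bbox [-6.2,-6.2,-6.2] .. [6.2,6.2,6.2]
lo = A.lo+B.lo = [-5.4-6.2, -25.6-6.2, 9.9-6.2] = [-11.600,-31.800,3.700]
hi = A.hi+B.hi = [23.4+6.2, 3.2+6.2, 25.2+6.2] = [29.600,9.400,31.400]
diag = √(41.2²+41.2²+27.7²) = √4162.17 = 64.515

min=[-11.600,-31.800,3.700] max=[29.600,9.400,31.400] diag=64.515


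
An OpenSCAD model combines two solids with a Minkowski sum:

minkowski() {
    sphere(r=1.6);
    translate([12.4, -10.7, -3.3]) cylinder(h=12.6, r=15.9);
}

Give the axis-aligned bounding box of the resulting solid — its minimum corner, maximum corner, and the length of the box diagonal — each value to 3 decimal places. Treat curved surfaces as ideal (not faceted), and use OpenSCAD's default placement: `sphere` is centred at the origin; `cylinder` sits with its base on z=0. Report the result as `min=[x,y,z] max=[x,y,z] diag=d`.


min=[-5.100,-28.200,-4.900] max=[29.900,6.800,10.900] diag=51.958

A = translate([12.4, -10.7, -3.3]) cylinder(h=12.6, r=15.9) → bbox [-3.5,-26.6,-3.3] .. [28.3,5.2,9.3]
B = sphere(r=1.6) → bbox [-1.6,-1.6,-1.6] .. [1.6,1.6,1.6]
lo = A.lo+B.lo = [-3.5-1.6, -26.6-1.6, -3.3-1.6] = [-5.100,-28.200,-4.900]
hi = A.hi+B.hi = [28.3+1.6, 5.2+1.6, 9.3+1.6] = [29.900,6.800,10.900]
diag = √(35²+35²+15.8²) = √2699.64 = 51.958


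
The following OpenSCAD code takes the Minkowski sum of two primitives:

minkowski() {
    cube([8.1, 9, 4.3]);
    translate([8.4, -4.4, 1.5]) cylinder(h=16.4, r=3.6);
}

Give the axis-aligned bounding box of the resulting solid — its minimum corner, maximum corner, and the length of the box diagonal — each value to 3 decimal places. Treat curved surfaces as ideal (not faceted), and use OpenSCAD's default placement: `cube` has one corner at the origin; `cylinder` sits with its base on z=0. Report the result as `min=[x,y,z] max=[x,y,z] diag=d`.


A = translate([8.4, -4.4, 1.5]) cylinder(h=16.4, r=3.6) → bbox [4.8,-8,1.5] .. [12,-0.8,17.9]
B = cube([8.1, 9, 4.3]) → bbox [0,0,0] .. [8.1,9,4.3]
lo = A.lo+B.lo = [4.8+0, -8+0, 1.5+0] = [4.800,-8.000,1.500]
hi = A.hi+B.hi = [12+8.1, -0.8+9, 17.9+4.3] = [20.100,8.200,22.200]
diag = √(15.3²+16.2²+20.7²) = √925.02 = 30.414

min=[4.800,-8.000,1.500] max=[20.100,8.200,22.200] diag=30.414


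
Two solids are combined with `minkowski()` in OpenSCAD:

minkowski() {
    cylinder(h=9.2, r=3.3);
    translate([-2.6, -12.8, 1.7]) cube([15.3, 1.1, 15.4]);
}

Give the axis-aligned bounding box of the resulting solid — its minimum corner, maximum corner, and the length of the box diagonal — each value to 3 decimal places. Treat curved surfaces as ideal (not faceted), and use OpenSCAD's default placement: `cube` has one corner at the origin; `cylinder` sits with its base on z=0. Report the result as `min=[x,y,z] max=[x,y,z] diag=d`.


min=[-5.900,-16.100,1.700] max=[16.000,-8.400,26.300] diag=33.824

A = translate([-2.6, -12.8, 1.7]) cube([15.3, 1.1, 15.4]) → bbox [-2.6,-12.8,1.7] .. [12.7,-11.7,17.1]
B = cylinder(h=9.2, r=3.3) → bbox [-3.3,-3.3,0] .. [3.3,3.3,9.2]
lo = A.lo+B.lo = [-2.6-3.3, -12.8-3.3, 1.7+0] = [-5.900,-16.100,1.700]
hi = A.hi+B.hi = [12.7+3.3, -11.7+3.3, 17.1+9.2] = [16.000,-8.400,26.300]
diag = √(21.9²+7.7²+24.6²) = √1144.06 = 33.824


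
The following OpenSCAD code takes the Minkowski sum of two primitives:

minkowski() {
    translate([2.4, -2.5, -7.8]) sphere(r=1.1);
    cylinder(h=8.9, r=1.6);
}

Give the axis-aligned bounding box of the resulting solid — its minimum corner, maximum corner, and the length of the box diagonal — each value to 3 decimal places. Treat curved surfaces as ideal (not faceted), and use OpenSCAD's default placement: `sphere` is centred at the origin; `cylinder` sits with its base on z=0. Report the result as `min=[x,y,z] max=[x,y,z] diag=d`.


min=[-0.300,-5.200,-8.900] max=[5.100,0.200,2.200] diag=13.473

A = translate([2.4, -2.5, -7.8]) sphere(r=1.1) → bbox [1.3,-3.6,-8.9] .. [3.5,-1.4,-6.7]
B = cylinder(h=8.9, r=1.6) → bbox [-1.6,-1.6,0] .. [1.6,1.6,8.9]
lo = A.lo+B.lo = [1.3-1.6, -3.6-1.6, -8.9+0] = [-0.300,-5.200,-8.900]
hi = A.hi+B.hi = [3.5+1.6, -1.4+1.6, -6.7+8.9] = [5.100,0.200,2.200]
diag = √(5.4²+5.4²+11.1²) = √181.53 = 13.473


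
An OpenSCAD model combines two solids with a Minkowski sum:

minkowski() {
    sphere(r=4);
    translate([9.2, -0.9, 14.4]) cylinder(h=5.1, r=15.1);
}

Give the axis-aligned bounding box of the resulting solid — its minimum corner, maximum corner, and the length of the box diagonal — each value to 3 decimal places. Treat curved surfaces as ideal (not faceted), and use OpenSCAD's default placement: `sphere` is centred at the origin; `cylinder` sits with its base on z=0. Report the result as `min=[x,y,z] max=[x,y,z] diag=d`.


A = translate([9.2, -0.9, 14.4]) cylinder(h=5.1, r=15.1) → bbox [-5.9,-16,14.4] .. [24.3,14.2,19.5]
B = sphere(r=4) → bbox [-4,-4,-4] .. [4,4,4]
lo = A.lo+B.lo = [-5.9-4, -16-4, 14.4-4] = [-9.900,-20.000,10.400]
hi = A.hi+B.hi = [24.3+4, 14.2+4, 19.5+4] = [28.300,18.200,23.500]
diag = √(38.2²+38.2²+13.1²) = √3090.09 = 55.589

min=[-9.900,-20.000,10.400] max=[28.300,18.200,23.500] diag=55.589


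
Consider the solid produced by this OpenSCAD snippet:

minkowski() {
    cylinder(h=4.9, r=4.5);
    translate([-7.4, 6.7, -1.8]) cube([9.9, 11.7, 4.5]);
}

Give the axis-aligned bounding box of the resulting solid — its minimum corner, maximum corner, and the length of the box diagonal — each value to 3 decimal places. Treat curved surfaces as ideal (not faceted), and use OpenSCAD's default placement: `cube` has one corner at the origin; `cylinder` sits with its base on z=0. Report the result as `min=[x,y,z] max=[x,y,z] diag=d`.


A = translate([-7.4, 6.7, -1.8]) cube([9.9, 11.7, 4.5]) → bbox [-7.4,6.7,-1.8] .. [2.5,18.4,2.7]
B = cylinder(h=4.9, r=4.5) → bbox [-4.5,-4.5,0] .. [4.5,4.5,4.9]
lo = A.lo+B.lo = [-7.4-4.5, 6.7-4.5, -1.8+0] = [-11.900,2.200,-1.800]
hi = A.hi+B.hi = [2.5+4.5, 18.4+4.5, 2.7+4.9] = [7.000,22.900,7.600]
diag = √(18.9²+20.7²+9.4²) = √874.06 = 29.565

min=[-11.900,2.200,-1.800] max=[7.000,22.900,7.600] diag=29.565


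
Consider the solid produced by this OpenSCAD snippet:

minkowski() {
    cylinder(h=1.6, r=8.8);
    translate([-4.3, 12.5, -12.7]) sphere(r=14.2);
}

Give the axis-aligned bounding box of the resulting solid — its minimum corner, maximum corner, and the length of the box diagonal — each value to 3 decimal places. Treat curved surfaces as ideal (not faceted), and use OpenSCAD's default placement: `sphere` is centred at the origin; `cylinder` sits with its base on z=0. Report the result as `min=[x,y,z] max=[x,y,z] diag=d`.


min=[-27.300,-10.500,-26.900] max=[18.700,35.500,3.100] diag=71.638

A = translate([-4.3, 12.5, -12.7]) sphere(r=14.2) → bbox [-18.5,-1.7,-26.9] .. [9.9,26.7,1.5]
B = cylinder(h=1.6, r=8.8) → bbox [-8.8,-8.8,0] .. [8.8,8.8,1.6]
lo = A.lo+B.lo = [-18.5-8.8, -1.7-8.8, -26.9+0] = [-27.300,-10.500,-26.900]
hi = A.hi+B.hi = [9.9+8.8, 26.7+8.8, 1.5+1.6] = [18.700,35.500,3.100]
diag = √(46²+46²+30²) = √5132 = 71.638


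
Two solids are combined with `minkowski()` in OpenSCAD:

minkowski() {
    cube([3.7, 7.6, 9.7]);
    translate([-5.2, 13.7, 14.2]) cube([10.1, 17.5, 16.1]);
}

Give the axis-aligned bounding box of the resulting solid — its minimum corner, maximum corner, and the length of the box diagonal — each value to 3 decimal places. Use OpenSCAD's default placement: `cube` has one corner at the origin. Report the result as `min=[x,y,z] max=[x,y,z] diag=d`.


A = translate([-5.2, 13.7, 14.2]) cube([10.1, 17.5, 16.1]) → bbox [-5.2,13.7,14.2] .. [4.9,31.2,30.3]
B = cube([3.7, 7.6, 9.7]) → bbox [0,0,0] .. [3.7,7.6,9.7]
lo = A.lo+B.lo = [-5.2+0, 13.7+0, 14.2+0] = [-5.200,13.700,14.200]
hi = A.hi+B.hi = [4.9+3.7, 31.2+7.6, 30.3+9.7] = [8.600,38.800,40.000]
diag = √(13.8²+25.1²+25.8²) = √1486.09 = 38.550

min=[-5.200,13.700,14.200] max=[8.600,38.800,40.000] diag=38.550


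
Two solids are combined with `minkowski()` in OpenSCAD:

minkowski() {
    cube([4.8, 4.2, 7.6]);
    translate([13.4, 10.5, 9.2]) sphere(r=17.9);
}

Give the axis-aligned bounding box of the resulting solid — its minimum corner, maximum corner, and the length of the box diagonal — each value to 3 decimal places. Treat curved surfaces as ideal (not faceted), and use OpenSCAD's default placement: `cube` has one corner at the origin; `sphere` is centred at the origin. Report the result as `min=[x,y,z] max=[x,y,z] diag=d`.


A = translate([13.4, 10.5, 9.2]) sphere(r=17.9) → bbox [-4.5,-7.4,-8.7] .. [31.3,28.4,27.1]
B = cube([4.8, 4.2, 7.6]) → bbox [0,0,0] .. [4.8,4.2,7.6]
lo = A.lo+B.lo = [-4.5+0, -7.4+0, -8.7+0] = [-4.500,-7.400,-8.700]
hi = A.hi+B.hi = [31.3+4.8, 28.4+4.2, 27.1+7.6] = [36.100,32.600,34.700]
diag = √(40.6²+40²+43.4²) = √5131.92 = 71.637

min=[-4.500,-7.400,-8.700] max=[36.100,32.600,34.700] diag=71.637


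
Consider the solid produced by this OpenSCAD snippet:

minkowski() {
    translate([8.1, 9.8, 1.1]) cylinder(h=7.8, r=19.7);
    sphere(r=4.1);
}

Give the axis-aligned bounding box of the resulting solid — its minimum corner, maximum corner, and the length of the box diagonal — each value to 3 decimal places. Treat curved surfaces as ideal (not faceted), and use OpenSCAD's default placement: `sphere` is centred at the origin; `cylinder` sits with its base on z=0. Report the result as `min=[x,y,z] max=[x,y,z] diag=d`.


A = translate([8.1, 9.8, 1.1]) cylinder(h=7.8, r=19.7) → bbox [-11.6,-9.9,1.1] .. [27.8,29.5,8.9]
B = sphere(r=4.1) → bbox [-4.1,-4.1,-4.1] .. [4.1,4.1,4.1]
lo = A.lo+B.lo = [-11.6-4.1, -9.9-4.1, 1.1-4.1] = [-15.700,-14.000,-3.000]
hi = A.hi+B.hi = [27.8+4.1, 29.5+4.1, 8.9+4.1] = [31.900,33.600,13.000]
diag = √(47.6²+47.6²+16²) = √4787.52 = 69.192

min=[-15.700,-14.000,-3.000] max=[31.900,33.600,13.000] diag=69.192


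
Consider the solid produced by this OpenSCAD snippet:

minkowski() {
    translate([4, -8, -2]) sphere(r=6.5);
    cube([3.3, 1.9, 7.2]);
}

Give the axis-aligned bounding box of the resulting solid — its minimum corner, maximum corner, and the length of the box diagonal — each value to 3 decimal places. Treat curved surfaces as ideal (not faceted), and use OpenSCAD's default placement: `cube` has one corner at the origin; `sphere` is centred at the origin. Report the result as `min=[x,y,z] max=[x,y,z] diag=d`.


A = translate([4, -8, -2]) sphere(r=6.5) → bbox [-2.5,-14.5,-8.5] .. [10.5,-1.5,4.5]
B = cube([3.3, 1.9, 7.2]) → bbox [0,0,0] .. [3.3,1.9,7.2]
lo = A.lo+B.lo = [-2.5+0, -14.5+0, -8.5+0] = [-2.500,-14.500,-8.500]
hi = A.hi+B.hi = [10.5+3.3, -1.5+1.9, 4.5+7.2] = [13.800,0.400,11.700]
diag = √(16.3²+14.9²+20.2²) = √895.74 = 29.929

min=[-2.500,-14.500,-8.500] max=[13.800,0.400,11.700] diag=29.929


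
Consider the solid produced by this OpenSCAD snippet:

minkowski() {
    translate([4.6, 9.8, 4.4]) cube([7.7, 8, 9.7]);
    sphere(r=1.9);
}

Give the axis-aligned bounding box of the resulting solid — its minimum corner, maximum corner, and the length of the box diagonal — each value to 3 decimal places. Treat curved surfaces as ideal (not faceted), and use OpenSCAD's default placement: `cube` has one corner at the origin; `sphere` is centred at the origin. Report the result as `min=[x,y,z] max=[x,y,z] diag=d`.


A = translate([4.6, 9.8, 4.4]) cube([7.7, 8, 9.7]) → bbox [4.6,9.8,4.4] .. [12.3,17.8,14.1]
B = sphere(r=1.9) → bbox [-1.9,-1.9,-1.9] .. [1.9,1.9,1.9]
lo = A.lo+B.lo = [4.6-1.9, 9.8-1.9, 4.4-1.9] = [2.700,7.900,2.500]
hi = A.hi+B.hi = [12.3+1.9, 17.8+1.9, 14.1+1.9] = [14.200,19.700,16.000]
diag = √(11.5²+11.8²+13.5²) = √453.74 = 21.301

min=[2.700,7.900,2.500] max=[14.200,19.700,16.000] diag=21.301


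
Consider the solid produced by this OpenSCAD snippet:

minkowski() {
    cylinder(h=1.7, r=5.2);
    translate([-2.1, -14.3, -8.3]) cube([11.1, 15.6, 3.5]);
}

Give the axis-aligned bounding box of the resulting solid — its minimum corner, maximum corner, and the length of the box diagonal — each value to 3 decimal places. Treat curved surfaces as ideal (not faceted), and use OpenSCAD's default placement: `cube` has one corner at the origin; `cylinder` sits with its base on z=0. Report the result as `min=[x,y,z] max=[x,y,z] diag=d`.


min=[-7.300,-19.500,-8.300] max=[14.200,6.500,-3.100] diag=34.136

A = translate([-2.1, -14.3, -8.3]) cube([11.1, 15.6, 3.5]) → bbox [-2.1,-14.3,-8.3] .. [9,1.3,-4.8]
B = cylinder(h=1.7, r=5.2) → bbox [-5.2,-5.2,0] .. [5.2,5.2,1.7]
lo = A.lo+B.lo = [-2.1-5.2, -14.3-5.2, -8.3+0] = [-7.300,-19.500,-8.300]
hi = A.hi+B.hi = [9+5.2, 1.3+5.2, -4.8+1.7] = [14.200,6.500,-3.100]
diag = √(21.5²+26²+5.2²) = √1165.29 = 34.136


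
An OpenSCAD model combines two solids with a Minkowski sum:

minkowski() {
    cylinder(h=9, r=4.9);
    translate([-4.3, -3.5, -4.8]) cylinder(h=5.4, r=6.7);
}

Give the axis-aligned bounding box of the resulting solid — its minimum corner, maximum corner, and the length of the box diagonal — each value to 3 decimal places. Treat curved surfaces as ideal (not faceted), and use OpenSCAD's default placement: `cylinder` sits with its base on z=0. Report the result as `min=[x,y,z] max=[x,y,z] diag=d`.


A = translate([-4.3, -3.5, -4.8]) cylinder(h=5.4, r=6.7) → bbox [-11,-10.2,-4.8] .. [2.4,3.2,0.6]
B = cylinder(h=9, r=4.9) → bbox [-4.9,-4.9,0] .. [4.9,4.9,9]
lo = A.lo+B.lo = [-11-4.9, -10.2-4.9, -4.8+0] = [-15.900,-15.100,-4.800]
hi = A.hi+B.hi = [2.4+4.9, 3.2+4.9, 0.6+9] = [7.300,8.100,9.600]
diag = √(23.2²+23.2²+14.4²) = √1283.84 = 35.831

min=[-15.900,-15.100,-4.800] max=[7.300,8.100,9.600] diag=35.831


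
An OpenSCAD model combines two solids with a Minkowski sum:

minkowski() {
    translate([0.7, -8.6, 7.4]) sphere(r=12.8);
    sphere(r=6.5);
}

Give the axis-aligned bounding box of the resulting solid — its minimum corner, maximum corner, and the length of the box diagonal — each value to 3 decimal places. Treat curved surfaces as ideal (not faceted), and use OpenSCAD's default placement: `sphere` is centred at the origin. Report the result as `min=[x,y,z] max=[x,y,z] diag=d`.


A = translate([0.7, -8.6, 7.4]) sphere(r=12.8) → bbox [-12.1,-21.4,-5.4] .. [13.5,4.2,20.2]
B = sphere(r=6.5) → bbox [-6.5,-6.5,-6.5] .. [6.5,6.5,6.5]
lo = A.lo+B.lo = [-12.1-6.5, -21.4-6.5, -5.4-6.5] = [-18.600,-27.900,-11.900]
hi = A.hi+B.hi = [13.5+6.5, 4.2+6.5, 20.2+6.5] = [20.000,10.700,26.700]
diag = √(38.6²+38.6²+38.6²) = √4469.88 = 66.857

min=[-18.600,-27.900,-11.900] max=[20.000,10.700,26.700] diag=66.857


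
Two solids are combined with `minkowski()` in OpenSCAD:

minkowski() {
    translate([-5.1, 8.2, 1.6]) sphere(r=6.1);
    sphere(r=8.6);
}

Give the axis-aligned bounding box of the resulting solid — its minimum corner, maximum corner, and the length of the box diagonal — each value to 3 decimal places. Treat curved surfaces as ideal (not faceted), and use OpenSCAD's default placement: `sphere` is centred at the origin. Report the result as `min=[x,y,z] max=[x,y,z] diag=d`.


min=[-19.800,-6.500,-13.100] max=[9.600,22.900,16.300] diag=50.922

A = translate([-5.1, 8.2, 1.6]) sphere(r=6.1) → bbox [-11.2,2.1,-4.5] .. [1,14.3,7.7]
B = sphere(r=8.6) → bbox [-8.6,-8.6,-8.6] .. [8.6,8.6,8.6]
lo = A.lo+B.lo = [-11.2-8.6, 2.1-8.6, -4.5-8.6] = [-19.800,-6.500,-13.100]
hi = A.hi+B.hi = [1+8.6, 14.3+8.6, 7.7+8.6] = [9.600,22.900,16.300]
diag = √(29.4²+29.4²+29.4²) = √2593.08 = 50.922
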